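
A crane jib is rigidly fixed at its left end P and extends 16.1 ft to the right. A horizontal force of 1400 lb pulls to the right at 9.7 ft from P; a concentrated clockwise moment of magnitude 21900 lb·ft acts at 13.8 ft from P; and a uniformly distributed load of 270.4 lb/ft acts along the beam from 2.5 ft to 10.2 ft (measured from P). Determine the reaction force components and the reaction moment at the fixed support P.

P_x = -1400 lb, P_y = 2082 lb, M_P = 35120 lb·ft

Resultant of the distributed load: 270.4 × 7.7 = 2082.08 lb at 6.35 ft from P.
ΣF_x = 0: P_x + 1400 = 0 → P_x = -1400 lb.
ΣF_y = 0: P_y − 270.4·7.7 = 0 → P_y = 2082 lb.
ΣM about P: M_P − 21900 − (270.4·7.7)·6.35 = 0 → M_P = 35120 lb·ft.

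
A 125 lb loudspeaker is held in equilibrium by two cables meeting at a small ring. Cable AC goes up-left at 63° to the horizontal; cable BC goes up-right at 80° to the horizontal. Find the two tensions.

T_AC = 36.07 lb, T_BC = 94.30 lb

ΣF_x = 0: −T_AC·cos63° + T_BC·cos80° = 0 → T_BC = 2.61443·T_AC.
ΣF_y = 0: T_AC·sin63° + T_BC·sin80° = 125.
Substitute: T_AC·(0.891007 + 2.61443·0.984808) = 125 → T_AC = 36.0676 ≈ 36.07 lb.
Then T_BC = 2.61443 × 36.0676 = 94.30 lb.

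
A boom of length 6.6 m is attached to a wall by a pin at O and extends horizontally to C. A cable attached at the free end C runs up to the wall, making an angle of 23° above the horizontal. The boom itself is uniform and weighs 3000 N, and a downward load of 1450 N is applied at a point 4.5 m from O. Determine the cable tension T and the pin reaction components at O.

ΣM about O: T·sin23°·6.6 − 3000·3.3 − 1450·4.5 = 0 → T = 16425/(6.6·0.390731) = 6369.18 ≈ 6369 N.
ΣF_x = 0: O_x − T·cos23° = 0 → O_x = 6369.18 × 0.920505 = 5863 N.
ΣF_y = 0: O_y + T·sin23° − 3000 − 1450 = 0 → O_y = 4450 − 6369.18 × 0.390731 = 1961 N.

T = 6369 N, O_x = 5863 N, O_y = 1961 N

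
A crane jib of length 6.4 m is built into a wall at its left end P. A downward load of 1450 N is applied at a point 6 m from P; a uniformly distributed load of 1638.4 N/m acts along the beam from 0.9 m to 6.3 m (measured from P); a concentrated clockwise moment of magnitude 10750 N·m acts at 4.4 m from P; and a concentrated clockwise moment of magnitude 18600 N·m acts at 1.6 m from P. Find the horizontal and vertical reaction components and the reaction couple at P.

Resultant of the distributed load: 1638.4 × 5.4 = 8847.36 N at 3.6 m from P.
ΣF_x = 0: P_x = 0.
ΣF_y = 0: P_y − 1450 − 1638.4·5.4 = 0 → P_y = 10300 N.
ΣM about P: M_P − 1450·6 − (1638.4·5.4)·3.6 − 10750 − 18600 = 0 → M_P = 69900 N·m.

P_x = 0, P_y = 10300 N, M_P = 69900 N·m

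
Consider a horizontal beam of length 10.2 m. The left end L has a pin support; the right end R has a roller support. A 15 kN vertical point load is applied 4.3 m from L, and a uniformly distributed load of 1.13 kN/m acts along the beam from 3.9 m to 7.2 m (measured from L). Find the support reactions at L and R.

Resultant of the distributed load: 1.13 × 3.3 = 3.729 kN at 5.55 m from L.
ΣM about L: R_y·10.2 − 15·4.3 − (1.13·3.3)·5.55 = 0 → R_y = 85.19595/10.2 = 8.35254 ≈ 8.353 kN.
ΣF_y = 0: L_y + 8.35254 − 15 − 1.13·3.3 = 0 → L_y = 10.38 kN.
ΣF_x = 0: no horizontal applied forces, so L_x = 0.

L_x = 0, L_y = 10.38 kN, R_y = 8.353 kN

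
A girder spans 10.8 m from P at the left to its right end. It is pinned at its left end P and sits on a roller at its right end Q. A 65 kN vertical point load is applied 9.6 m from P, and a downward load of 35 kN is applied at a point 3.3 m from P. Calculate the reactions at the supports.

P_x = 0, P_y = 31.53 kN, Q_y = 68.47 kN

Taking moments about P: Q_y·10.8 − 65·9.6 − 35·3.3 = 0 → Q_y = 739.5/10.8 = 68.4722 ≈ 68.47 kN.
ΣF_y = 0: P_y + 68.4722 − 65 − 35 = 0 → P_y = 31.53 kN.
ΣF_x = 0: no horizontal applied forces, so P_x = 0.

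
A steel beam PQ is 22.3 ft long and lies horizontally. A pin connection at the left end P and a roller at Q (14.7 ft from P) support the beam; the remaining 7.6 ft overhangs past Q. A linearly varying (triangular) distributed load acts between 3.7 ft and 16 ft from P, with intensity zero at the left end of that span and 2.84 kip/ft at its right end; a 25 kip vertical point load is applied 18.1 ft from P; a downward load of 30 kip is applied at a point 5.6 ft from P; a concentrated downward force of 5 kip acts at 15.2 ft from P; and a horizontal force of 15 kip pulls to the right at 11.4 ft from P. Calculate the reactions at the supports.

P_x = -15.00 kip, P_y = 15.95 kip, Q_y = 61.52 kip

Resultant of the triangular load: ½ × 2.84 × 12.3 = 17.466 kip, acting at 11.9 ft from P (one-third of the span from the peak).
Taking moments about P: Q_y·14.7 − (½·2.84·12.3)·11.9 − 25·18.1 − 30·5.6 − 5·15.2 = 0 → Q_y = 904.3454/14.7 = 61.5201 ≈ 61.52 kip.
ΣF_y = 0: P_y + 61.5201 − ½·2.84·12.3 − 25 − 30 − 5 = 0 → P_y = 15.95 kip.
ΣF_x = 0: P_x + 15 = 0 → P_x = -15.00 kip.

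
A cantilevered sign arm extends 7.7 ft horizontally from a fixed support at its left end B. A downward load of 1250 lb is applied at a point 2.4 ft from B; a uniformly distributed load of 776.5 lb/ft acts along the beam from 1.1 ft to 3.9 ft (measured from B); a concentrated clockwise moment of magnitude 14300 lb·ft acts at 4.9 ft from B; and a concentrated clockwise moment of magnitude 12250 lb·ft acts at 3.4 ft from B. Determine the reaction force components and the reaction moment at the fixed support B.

B_x = 0, B_y = 3424 lb, M_B = 34990 lb·ft

Resultant of the distributed load: 776.5 × 2.8 = 2174.2 lb at 2.5 ft from B.
ΣF_x = 0: B_x = 0.
ΣF_y = 0: B_y − 1250 − 776.5·2.8 = 0 → B_y = 3424 lb.
ΣM about B: M_B − 1250·2.4 − (776.5·2.8)·2.5 − 14300 − 12250 = 0 → M_B = 34990 lb·ft.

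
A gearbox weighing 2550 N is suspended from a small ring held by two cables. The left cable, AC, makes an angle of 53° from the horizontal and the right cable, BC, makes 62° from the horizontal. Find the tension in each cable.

T_AC = 1321 N, T_BC = 1693 N

ΣF_x = 0: −T_AC·cos53° + T_BC·cos62° = 0 → T_BC = 1.2819·T_AC.
ΣF_y = 0: T_AC·sin53° + T_BC·sin62° = 2550.
Substitute: T_AC·(0.798636 + 1.2819·0.882948) = 2550 → T_AC = 1320.91 ≈ 1321 N.
Then T_BC = 1.2819 × 1320.91 = 1693 N.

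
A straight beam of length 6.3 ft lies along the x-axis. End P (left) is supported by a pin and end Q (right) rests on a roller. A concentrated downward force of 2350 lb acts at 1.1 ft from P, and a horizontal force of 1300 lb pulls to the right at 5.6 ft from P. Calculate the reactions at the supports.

Moments about P: Q_y·6.3 − 2350·1.1 = 0 → Q_y = 2585/6.3 = 410.317 ≈ 410.3 lb.
ΣF_y = 0: P_y + 410.317 − 2350 = 0 → P_y = 1940 lb.
ΣF_x = 0: P_x + 1300 = 0 → P_x = -1300 lb.

P_x = -1300 lb, P_y = 1940 lb, Q_y = 410.3 lb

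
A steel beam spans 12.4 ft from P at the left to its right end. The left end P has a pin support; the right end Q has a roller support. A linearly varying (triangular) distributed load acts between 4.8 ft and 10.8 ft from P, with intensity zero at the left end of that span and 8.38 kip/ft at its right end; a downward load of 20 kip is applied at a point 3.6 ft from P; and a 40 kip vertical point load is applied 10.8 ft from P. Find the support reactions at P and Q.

P_x = 0, P_y = 26.65 kip, Q_y = 58.49 kip

Resultant of the triangular load: ½ × 8.38 × 6 = 25.14 kip, acting at 8.8 ft from P (one-third of the span from the peak).
Moments about P: Q_y·12.4 − (½·8.38·6)·8.8 − 20·3.6 − 40·10.8 = 0 → Q_y = 725.232/12.4 = 58.4865 ≈ 58.49 kip.
ΣF_y = 0: P_y + 58.4865 − ½·8.38·6 − 20 − 40 = 0 → P_y = 26.65 kip.
ΣF_x = 0: no horizontal applied forces, so P_x = 0.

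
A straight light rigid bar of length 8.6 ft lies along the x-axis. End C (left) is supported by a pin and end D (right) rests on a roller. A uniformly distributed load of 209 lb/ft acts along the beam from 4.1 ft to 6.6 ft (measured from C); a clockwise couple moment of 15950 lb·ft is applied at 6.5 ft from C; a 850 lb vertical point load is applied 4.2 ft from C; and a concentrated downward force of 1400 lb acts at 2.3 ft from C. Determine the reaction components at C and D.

Resultant of the distributed load: 209 × 2.5 = 522.5 lb at 5.35 ft from C.
Moments about C: D_y·8.6 − (209·2.5)·5.35 − 15950 − 850·4.2 − 1400·2.3 = 0 → D_y = 25535.375/8.6 = 2969.23 ≈ 2969 lb.
ΣF_y = 0: C_y + 2969.23 − 209·2.5 − 850 − 1400 = 0 → C_y = -196.7 lb.
ΣF_x = 0: no horizontal applied forces, so C_x = 0.

C_x = 0, C_y = -196.7 lb, D_y = 2969 lb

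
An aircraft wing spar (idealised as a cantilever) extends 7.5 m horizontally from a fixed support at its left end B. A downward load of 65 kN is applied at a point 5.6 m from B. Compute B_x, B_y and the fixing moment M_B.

B_x = 0, B_y = 65.00 kN, M_B = 364.0 kN·m

ΣF_x = 0: B_x = 0.
ΣF_y = 0: B_y − 65 = 0 → B_y = 65.00 kN.
ΣM about B: M_B − 65·5.6 = 0 → M_B = 364.0 kN·m.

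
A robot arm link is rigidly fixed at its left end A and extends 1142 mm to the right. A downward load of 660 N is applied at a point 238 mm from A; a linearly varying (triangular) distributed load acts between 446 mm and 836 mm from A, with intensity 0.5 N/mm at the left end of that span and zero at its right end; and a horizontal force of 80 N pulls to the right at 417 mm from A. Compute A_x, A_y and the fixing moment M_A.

A_x = -80.00 N, A_y = 757.5 N, M_A = 213200 N·mm

Resultant of the triangular load: ½ × 0.5 × 390 = 97.5 N, acting at 576 mm from A (one-third of the span from the peak).
ΣF_x = 0: A_x + 80 = 0 → A_x = -80.00 N.
ΣF_y = 0: A_y − 660 − ½·0.5·390 = 0 → A_y = 757.5 N.
ΣM about A: M_A − 660·238 − (½·0.5·390)·576 = 0 → M_A = 213200 N·mm.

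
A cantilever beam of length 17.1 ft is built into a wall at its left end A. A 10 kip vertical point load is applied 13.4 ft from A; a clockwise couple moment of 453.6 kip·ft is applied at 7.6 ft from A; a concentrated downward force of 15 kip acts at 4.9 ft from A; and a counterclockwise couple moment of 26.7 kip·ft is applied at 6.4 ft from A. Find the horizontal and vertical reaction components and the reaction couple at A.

ΣF_x = 0: A_x = 0.
ΣF_y = 0: A_y − 10 − 15 = 0 → A_y = 25.00 kip.
ΣM about A: M_A − 10·13.4 − 453.6 − 15·4.9 + 26.7 = 0 → M_A = 634.4 kip·ft.

A_x = 0, A_y = 25.00 kip, M_A = 634.4 kip·ft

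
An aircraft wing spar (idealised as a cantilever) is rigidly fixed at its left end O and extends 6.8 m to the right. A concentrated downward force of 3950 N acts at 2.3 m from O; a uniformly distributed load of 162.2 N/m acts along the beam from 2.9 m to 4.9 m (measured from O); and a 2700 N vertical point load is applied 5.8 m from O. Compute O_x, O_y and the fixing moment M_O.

O_x = 0, O_y = 6974 N, M_O = 26010 N·m

Resultant of the distributed load: 162.2 × 2 = 324.4 N at 3.9 m from O.
ΣF_x = 0: O_x = 0.
ΣF_y = 0: O_y − 3950 − 162.2·2 − 2700 = 0 → O_y = 6974 N.
ΣM about O: M_O − 3950·2.3 − (162.2·2)·3.9 − 2700·5.8 = 0 → M_O = 26010 N·m.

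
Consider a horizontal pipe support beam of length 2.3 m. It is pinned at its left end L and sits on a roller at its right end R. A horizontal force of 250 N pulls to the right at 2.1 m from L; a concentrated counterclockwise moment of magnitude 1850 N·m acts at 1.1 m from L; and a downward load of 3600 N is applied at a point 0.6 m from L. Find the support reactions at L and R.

L_x = -250.0 N, L_y = 3465 N, R_y = 134.8 N

ΣM about L: R_y·2.3 + 1850 − 3600·0.6 = 0 → R_y = 310/2.3 = 134.783 ≈ 134.8 N.
ΣF_y = 0: L_y + 134.783 − 3600 = 0 → L_y = 3465 N.
ΣF_x = 0: L_x + 250 = 0 → L_x = -250.0 N.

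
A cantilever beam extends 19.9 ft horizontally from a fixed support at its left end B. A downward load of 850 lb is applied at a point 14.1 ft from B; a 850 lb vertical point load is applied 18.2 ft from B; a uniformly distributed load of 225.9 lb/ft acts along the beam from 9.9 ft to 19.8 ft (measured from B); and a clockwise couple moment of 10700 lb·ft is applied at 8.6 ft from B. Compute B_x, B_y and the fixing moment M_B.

B_x = 0, B_y = 3936 lb, M_B = 71370 lb·ft

Resultant of the distributed load: 225.9 × 9.9 = 2236.41 lb at 14.85 ft from B.
ΣF_x = 0: B_x = 0.
ΣF_y = 0: B_y − 850 − 850 − 225.9·9.9 = 0 → B_y = 3936 lb.
ΣM about B: M_B − 850·14.1 − 850·18.2 − (225.9·9.9)·14.85 − 10700 = 0 → M_B = 71370 lb·ft.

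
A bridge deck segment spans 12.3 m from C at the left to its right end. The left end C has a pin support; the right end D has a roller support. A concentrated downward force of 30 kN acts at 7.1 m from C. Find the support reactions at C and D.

C_x = 0, C_y = 12.68 kN, D_y = 17.32 kN

ΣM about C: D_y·12.3 − 30·7.1 = 0 → D_y = 213/12.3 = 17.3171 ≈ 17.32 kN.
ΣF_y = 0: C_y + 17.3171 − 30 = 0 → C_y = 12.68 kN.
ΣF_x = 0: no horizontal applied forces, so C_x = 0.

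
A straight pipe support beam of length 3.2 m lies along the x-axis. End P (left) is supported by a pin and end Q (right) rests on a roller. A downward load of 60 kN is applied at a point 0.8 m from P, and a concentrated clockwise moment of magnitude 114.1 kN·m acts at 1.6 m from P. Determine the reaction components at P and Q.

Taking moments about P: Q_y·3.2 − 60·0.8 − 114.1 = 0 → Q_y = 162.1/3.2 = 50.6562 ≈ 50.66 kN.
ΣF_y = 0: P_y + 50.6562 − 60 = 0 → P_y = 9.344 kN.
ΣF_x = 0: no horizontal applied forces, so P_x = 0.

P_x = 0, P_y = 9.344 kN, Q_y = 50.66 kN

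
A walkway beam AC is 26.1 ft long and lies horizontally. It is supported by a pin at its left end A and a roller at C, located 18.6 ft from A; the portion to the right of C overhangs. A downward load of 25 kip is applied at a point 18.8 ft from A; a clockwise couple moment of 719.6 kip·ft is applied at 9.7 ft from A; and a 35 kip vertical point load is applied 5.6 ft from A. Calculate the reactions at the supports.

A_x = 0, A_y = -14.49 kip, C_y = 74.49 kip

Moments about A: C_y·18.6 − 25·18.8 − 719.6 − 35·5.6 = 0 → C_y = 1385.6/18.6 = 74.4946 ≈ 74.49 kip.
ΣF_y = 0: A_y + 74.4946 − 25 − 35 = 0 → A_y = -14.49 kip.
ΣF_x = 0: no horizontal applied forces, so A_x = 0.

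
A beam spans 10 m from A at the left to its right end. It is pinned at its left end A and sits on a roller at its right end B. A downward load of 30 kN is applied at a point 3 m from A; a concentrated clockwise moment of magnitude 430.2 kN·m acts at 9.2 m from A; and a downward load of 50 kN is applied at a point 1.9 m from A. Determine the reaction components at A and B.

A_x = 0, A_y = 18.48 kN, B_y = 61.52 kN

Taking moments about A: B_y·10 − 30·3 − 430.2 − 50·1.9 = 0 → B_y = 615.2/10 = 61.52 kN.
ΣF_y = 0: A_y + 61.52 − 30 − 50 = 0 → A_y = 18.48 kN.
ΣF_x = 0: no horizontal applied forces, so A_x = 0.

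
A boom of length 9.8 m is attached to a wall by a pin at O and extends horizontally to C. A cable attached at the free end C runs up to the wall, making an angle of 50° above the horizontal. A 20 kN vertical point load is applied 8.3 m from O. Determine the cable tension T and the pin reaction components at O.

ΣM about O: T·sin50°·9.8 − 20·8.3 = 0 → T = 166/(9.8·0.766044) = 22.112 ≈ 22.11 kN.
ΣF_x = 0: O_x − T·cos50° = 0 → O_x = 22.112 × 0.642788 = 14.21 kN.
ΣF_y = 0: O_y + T·sin50° − 20 = 0 → O_y = 20 − 22.112 × 0.766044 = 3.061 kN.

T = 22.11 kN, O_x = 14.21 kN, O_y = 3.061 kN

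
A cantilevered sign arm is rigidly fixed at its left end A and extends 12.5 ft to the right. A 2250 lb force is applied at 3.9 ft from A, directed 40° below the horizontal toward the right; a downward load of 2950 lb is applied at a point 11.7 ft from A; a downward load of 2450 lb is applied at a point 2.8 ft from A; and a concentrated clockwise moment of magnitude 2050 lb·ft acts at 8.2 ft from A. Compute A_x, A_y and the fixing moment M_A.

A_x = -1724 lb, A_y = 6846 lb, M_A = 49070 lb·ft

ΣF_x = 0: A_x + 2250·cos40° = 0 → A_x = -1724 lb.
ΣF_y = 0: A_y − 2250·sin40° − 2950 − 2450 = 0 → A_y = 6846 lb.
ΣM about A: M_A − 2250·sin40°·3.9 − 2950·11.7 − 2450·2.8 − 2050 = 0 → M_A = 49070 lb·ft.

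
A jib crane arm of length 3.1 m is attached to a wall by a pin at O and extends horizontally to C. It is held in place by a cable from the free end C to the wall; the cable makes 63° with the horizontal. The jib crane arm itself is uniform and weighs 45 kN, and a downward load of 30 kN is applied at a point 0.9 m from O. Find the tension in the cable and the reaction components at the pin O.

ΣM about O: T·sin63°·3.1 − 45·1.55 − 30·0.9 = 0 → T = 96.75/(3.1·0.891007) = 35.0274 ≈ 35.03 kN.
ΣF_x = 0: O_x − T·cos63° = 0 → O_x = 35.0274 × 0.45399 = 15.90 kN.
ΣF_y = 0: O_y + T·sin63° − 45 − 30 = 0 → O_y = 75 − 35.0274 × 0.891007 = 43.79 kN.

T = 35.03 kN, O_x = 15.90 kN, O_y = 43.79 kN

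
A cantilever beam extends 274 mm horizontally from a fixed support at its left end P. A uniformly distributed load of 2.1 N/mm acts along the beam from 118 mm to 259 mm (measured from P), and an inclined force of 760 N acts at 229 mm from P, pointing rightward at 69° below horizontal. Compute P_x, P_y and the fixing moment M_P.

Resultant of the distributed load: 2.1 × 141 = 296.1 N at 188.5 mm from P.
ΣF_x = 0: P_x + 760·cos69° = 0 → P_x = -272.4 N.
ΣF_y = 0: P_y − 2.1·141 − 760·sin69° = 0 → P_y = 1006 N.
ΣM about P: M_P − (2.1·141)·188.5 − 760·sin69°·229 = 0 → M_P = 218300 N·mm.

P_x = -272.4 N, P_y = 1006 N, M_P = 218300 N·mm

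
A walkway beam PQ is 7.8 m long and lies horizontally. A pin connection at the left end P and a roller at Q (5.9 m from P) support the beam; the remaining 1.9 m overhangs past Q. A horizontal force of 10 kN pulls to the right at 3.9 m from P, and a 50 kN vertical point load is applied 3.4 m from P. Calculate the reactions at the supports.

Taking moments about P: Q_y·5.9 − 50·3.4 = 0 → Q_y = 170/5.9 = 28.8136 ≈ 28.81 kN.
ΣF_y = 0: P_y + 28.8136 − 50 = 0 → P_y = 21.19 kN.
ΣF_x = 0: P_x + 10 = 0 → P_x = -10.00 kN.

P_x = -10.00 kN, P_y = 21.19 kN, Q_y = 28.81 kN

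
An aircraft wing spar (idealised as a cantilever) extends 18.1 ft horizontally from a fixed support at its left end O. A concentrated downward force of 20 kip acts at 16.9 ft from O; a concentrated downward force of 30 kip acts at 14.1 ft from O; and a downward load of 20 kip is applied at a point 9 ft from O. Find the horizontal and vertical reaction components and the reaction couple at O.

O_x = 0, O_y = 70.00 kip, M_O = 941.0 kip·ft

ΣF_x = 0: O_x = 0.
ΣF_y = 0: O_y − 20 − 30 − 20 = 0 → O_y = 70.00 kip.
ΣM about O: M_O − 20·16.9 − 30·14.1 − 20·9 = 0 → M_O = 941.0 kip·ft.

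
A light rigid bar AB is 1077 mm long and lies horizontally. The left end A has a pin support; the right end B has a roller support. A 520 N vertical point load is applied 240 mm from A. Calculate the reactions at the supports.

Taking moments about A: B_y·1077 − 520·240 = 0 → B_y = 124800/1077 = 115.877 ≈ 115.9 N.
ΣF_y = 0: A_y + 115.877 − 520 = 0 → A_y = 404.1 N.
ΣF_x = 0: no horizontal applied forces, so A_x = 0.

A_x = 0, A_y = 404.1 N, B_y = 115.9 N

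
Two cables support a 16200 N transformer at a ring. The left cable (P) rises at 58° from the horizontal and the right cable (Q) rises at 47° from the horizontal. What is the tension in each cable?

ΣF_x = 0: −T_P·cos58° + T_Q·cos47° = 0 → T_Q = 0.77701·T_P.
ΣF_y = 0: T_P·sin58° + T_Q·sin47° = 16200.
Substitute: T_P·(0.848048 + 0.77701·0.731354) = 16200 → T_P = 11438.1 ≈ 11440 N.
Then T_Q = 0.77701 × 11438.1 = 8888 N.

T_P = 11440 N, T_Q = 8888 N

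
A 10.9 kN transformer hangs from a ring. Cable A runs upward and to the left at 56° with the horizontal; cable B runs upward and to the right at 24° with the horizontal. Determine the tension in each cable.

ΣF_x = 0: −T_A·cos56° + T_B·cos24° = 0 → T_B = 0.612113·T_A.
ΣF_y = 0: T_A·sin56° + T_B·sin24° = 10.9.
Substitute: T_A·(0.829038 + 0.612113·0.406737) = 10.9 → T_A = 10.1113 ≈ 10.11 kN.
Then T_B = 0.612113 × 10.1113 = 6.189 kN.

T_A = 10.11 kN, T_B = 6.189 kN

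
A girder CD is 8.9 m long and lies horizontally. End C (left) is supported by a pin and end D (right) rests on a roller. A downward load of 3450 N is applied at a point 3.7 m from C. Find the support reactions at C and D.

C_x = 0, C_y = 2016 N, D_y = 1434 N

ΣM about C: D_y·8.9 − 3450·3.7 = 0 → D_y = 12765/8.9 = 1434.27 ≈ 1434 N.
ΣF_y = 0: C_y + 1434.27 − 3450 = 0 → C_y = 2016 N.
ΣF_x = 0: no horizontal applied forces, so C_x = 0.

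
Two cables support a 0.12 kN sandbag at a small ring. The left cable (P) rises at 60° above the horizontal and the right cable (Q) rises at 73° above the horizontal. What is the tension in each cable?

T_P = 0.04797 kN, T_Q = 0.08204 kN

ΣF_x = 0: −T_P·cos60° + T_Q·cos73° = 0 → T_Q = 1.71015·T_P.
ΣF_y = 0: T_P·sin60° + T_Q·sin73° = 0.12.
Substitute: T_P·(0.866025 + 1.71015·0.956305) = 0.12 → T_P = 0.0479722 ≈ 0.04797 kN.
Then T_Q = 1.71015 × 0.0479722 = 0.08204 kN.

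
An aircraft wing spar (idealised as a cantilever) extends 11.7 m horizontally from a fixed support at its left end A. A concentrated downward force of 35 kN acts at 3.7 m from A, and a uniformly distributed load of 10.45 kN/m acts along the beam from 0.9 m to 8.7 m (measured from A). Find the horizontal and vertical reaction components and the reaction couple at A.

Resultant of the distributed load: 10.45 × 7.8 = 81.51 kN at 4.8 m from A.
ΣF_x = 0: A_x = 0.
ΣF_y = 0: A_y − 35 − 10.45·7.8 = 0 → A_y = 116.5 kN.
ΣM about A: M_A − 35·3.7 − (10.45·7.8)·4.8 = 0 → M_A = 520.7 kN·m.

A_x = 0, A_y = 116.5 kN, M_A = 520.7 kN·m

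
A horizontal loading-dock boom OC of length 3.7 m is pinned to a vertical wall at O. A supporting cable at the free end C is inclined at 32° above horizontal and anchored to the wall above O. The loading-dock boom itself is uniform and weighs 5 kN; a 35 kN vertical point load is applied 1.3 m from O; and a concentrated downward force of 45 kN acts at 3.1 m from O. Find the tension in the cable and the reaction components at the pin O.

T = 99.07 kN, O_x = 84.02 kN, O_y = 32.50 kN

ΣM about O: T·sin32°·3.7 − 5·1.85 − 35·1.3 − 45·3.1 = 0 → T = 194.25/(3.7·0.529919) = 99.0717 ≈ 99.07 kN.
ΣF_x = 0: O_x − T·cos32° = 0 → O_x = 99.0717 × 0.848048 = 84.02 kN.
ΣF_y = 0: O_y + T·sin32° − 5 − 35 − 45 = 0 → O_y = 85 − 99.0717 × 0.529919 = 32.50 kN.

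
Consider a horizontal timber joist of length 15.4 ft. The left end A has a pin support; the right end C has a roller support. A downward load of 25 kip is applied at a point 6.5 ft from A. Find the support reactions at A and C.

ΣM about A: C_y·15.4 − 25·6.5 = 0 → C_y = 162.5/15.4 = 10.5519 ≈ 10.55 kip.
ΣF_y = 0: A_y + 10.5519 − 25 = 0 → A_y = 14.45 kip.
ΣF_x = 0: no horizontal applied forces, so A_x = 0.

A_x = 0, A_y = 14.45 kip, C_y = 10.55 kip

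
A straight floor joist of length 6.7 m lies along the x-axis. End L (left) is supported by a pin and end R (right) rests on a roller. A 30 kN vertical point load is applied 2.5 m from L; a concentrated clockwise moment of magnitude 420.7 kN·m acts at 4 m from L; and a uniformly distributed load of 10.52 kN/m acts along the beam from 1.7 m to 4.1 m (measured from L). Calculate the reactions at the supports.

L_x = 0, L_y = -29.67 kN, R_y = 84.91 kN

Resultant of the distributed load: 10.52 × 2.4 = 25.248 kN at 2.9 m from L.
Taking moments about L: R_y·6.7 − 30·2.5 − 420.7 − (10.52·2.4)·2.9 = 0 → R_y = 568.9192/6.7 = 84.9133 ≈ 84.91 kN.
ΣF_y = 0: L_y + 84.9133 − 30 − 10.52·2.4 = 0 → L_y = -29.67 kN.
ΣF_x = 0: no horizontal applied forces, so L_x = 0.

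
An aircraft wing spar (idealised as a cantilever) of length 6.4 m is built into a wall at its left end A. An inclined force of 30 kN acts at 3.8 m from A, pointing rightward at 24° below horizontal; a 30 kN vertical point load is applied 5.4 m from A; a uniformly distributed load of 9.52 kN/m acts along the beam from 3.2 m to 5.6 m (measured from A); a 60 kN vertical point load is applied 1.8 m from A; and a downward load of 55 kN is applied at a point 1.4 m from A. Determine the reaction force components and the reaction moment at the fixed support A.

Resultant of the distributed load: 9.52 × 2.4 = 22.848 kN at 4.4 m from A.
ΣF_x = 0: A_x + 30·cos24° = 0 → A_x = -27.41 kN.
ΣF_y = 0: A_y − 30·sin24° − 30 − 9.52·2.4 − 60 − 55 = 0 → A_y = 180.1 kN.
ΣM about A: M_A − 30·sin24°·3.8 − 30·5.4 − (9.52·2.4)·4.4 − 60·1.8 − 55·1.4 = 0 → M_A = 493.9 kN·m.

A_x = -27.41 kN, A_y = 180.1 kN, M_A = 493.9 kN·m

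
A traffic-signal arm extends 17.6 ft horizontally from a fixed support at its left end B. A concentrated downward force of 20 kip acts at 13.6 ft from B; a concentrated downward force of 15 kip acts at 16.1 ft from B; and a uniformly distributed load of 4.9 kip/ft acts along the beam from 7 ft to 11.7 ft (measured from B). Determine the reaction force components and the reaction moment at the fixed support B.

B_x = 0, B_y = 58.03 kip, M_B = 728.8 kip·ft

Resultant of the distributed load: 4.9 × 4.7 = 23.03 kip at 9.35 ft from B.
ΣF_x = 0: B_x = 0.
ΣF_y = 0: B_y − 20 − 15 − 4.9·4.7 = 0 → B_y = 58.03 kip.
ΣM about B: M_B − 20·13.6 − 15·16.1 − (4.9·4.7)·9.35 = 0 → M_B = 728.8 kip·ft.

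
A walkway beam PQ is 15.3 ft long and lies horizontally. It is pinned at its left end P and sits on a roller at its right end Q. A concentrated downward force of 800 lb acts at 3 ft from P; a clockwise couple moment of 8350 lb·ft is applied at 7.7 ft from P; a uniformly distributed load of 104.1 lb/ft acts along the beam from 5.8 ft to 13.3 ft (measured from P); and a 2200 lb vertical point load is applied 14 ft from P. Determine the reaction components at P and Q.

Resultant of the distributed load: 104.1 × 7.5 = 780.75 lb at 9.55 ft from P.
Taking moments about P: Q_y·15.3 − 800·3 − 8350 − (104.1·7.5)·9.55 − 2200·14 = 0 → Q_y = 49006.1625/15.3 = 3203.02 ≈ 3203 lb.
ΣF_y = 0: P_y + 3203.02 − 800 − 104.1·7.5 − 2200 = 0 → P_y = 577.7 lb.
ΣF_x = 0: no horizontal applied forces, so P_x = 0.

P_x = 0, P_y = 577.7 lb, Q_y = 3203 lb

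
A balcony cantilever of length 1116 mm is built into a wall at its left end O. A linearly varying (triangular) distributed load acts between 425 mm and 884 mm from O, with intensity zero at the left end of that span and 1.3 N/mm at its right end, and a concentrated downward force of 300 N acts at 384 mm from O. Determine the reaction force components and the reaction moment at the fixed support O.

Resultant of the triangular load: ½ × 1.3 × 459 = 298.35 N, acting at 731 mm from O (one-third of the span from the peak).
ΣF_x = 0: O_x = 0.
ΣF_y = 0: O_y − ½·1.3·459 − 300 = 0 → O_y = 598.4 N.
ΣM about O: M_O − (½·1.3·459)·731 − 300·384 = 0 → M_O = 333300 N·mm.

O_x = 0, O_y = 598.4 N, M_O = 333300 N·mm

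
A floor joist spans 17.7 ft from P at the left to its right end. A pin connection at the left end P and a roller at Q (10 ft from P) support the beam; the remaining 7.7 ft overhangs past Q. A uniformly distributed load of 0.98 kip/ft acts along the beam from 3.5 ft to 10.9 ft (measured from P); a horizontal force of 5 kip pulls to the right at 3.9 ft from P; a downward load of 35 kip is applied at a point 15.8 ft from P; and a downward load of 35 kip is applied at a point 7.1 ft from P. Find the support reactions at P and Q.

P_x = -5.000 kip, P_y = -8.119 kip, Q_y = 85.37 kip

Resultant of the distributed load: 0.98 × 7.4 = 7.252 kip at 7.2 ft from P.
Moments about P: Q_y·10 − (0.98·7.4)·7.2 − 35·15.8 − 35·7.1 = 0 → Q_y = 853.7144/10 = 85.3714 ≈ 85.37 kip.
ΣF_y = 0: P_y + 85.3714 − 0.98·7.4 − 35 − 35 = 0 → P_y = -8.119 kip.
ΣF_x = 0: P_x + 5 = 0 → P_x = -5.000 kip.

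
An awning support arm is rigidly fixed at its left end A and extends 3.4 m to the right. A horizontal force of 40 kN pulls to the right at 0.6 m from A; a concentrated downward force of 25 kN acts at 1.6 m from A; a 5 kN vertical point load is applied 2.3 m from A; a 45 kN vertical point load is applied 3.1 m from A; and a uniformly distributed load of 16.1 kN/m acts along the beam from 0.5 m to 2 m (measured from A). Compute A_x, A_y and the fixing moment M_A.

Resultant of the distributed load: 16.1 × 1.5 = 24.15 kN at 1.25 m from A.
ΣF_x = 0: A_x + 40 = 0 → A_x = -40.00 kN.
ΣF_y = 0: A_y − 25 − 5 − 45 − 16.1·1.5 = 0 → A_y = 99.15 kN.
ΣM about A: M_A − 25·1.6 − 5·2.3 − 45·3.1 − (16.1·1.5)·1.25 = 0 → M_A = 221.2 kN·m.

A_x = -40.00 kN, A_y = 99.15 kN, M_A = 221.2 kN·m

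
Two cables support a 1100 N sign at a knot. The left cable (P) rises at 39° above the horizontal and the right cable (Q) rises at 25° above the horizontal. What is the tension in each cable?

T_P = 1109 N, T_Q = 951.1 N

ΣF_x = 0: −T_P·cos39° + T_Q·cos25° = 0 → T_Q = 0.857486·T_P.
ΣF_y = 0: T_P·sin39° + T_Q·sin25° = 1100.
Substitute: T_P·(0.62932 + 0.857486·0.422618) = 1100 → T_P = 1109.2 ≈ 1109 N.
Then T_Q = 0.857486 × 1109.2 = 951.1 N.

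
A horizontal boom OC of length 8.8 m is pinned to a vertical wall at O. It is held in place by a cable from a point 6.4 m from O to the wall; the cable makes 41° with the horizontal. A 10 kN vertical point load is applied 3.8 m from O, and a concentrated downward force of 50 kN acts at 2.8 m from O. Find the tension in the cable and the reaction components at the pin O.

ΣM about O: T·sin41°·6.4 − 10·3.8 − 50·2.8 = 0 → T = 178/(6.4·0.656059) = 42.3933 ≈ 42.39 kN.
ΣF_x = 0: O_x − T·cos41° = 0 → O_x = 42.3933 × 0.75471 = 31.99 kN.
ΣF_y = 0: O_y + T·sin41° − 10 − 50 = 0 → O_y = 60 − 42.3933 × 0.656059 = 32.19 kN.

T = 42.39 kN, O_x = 31.99 kN, O_y = 32.19 kN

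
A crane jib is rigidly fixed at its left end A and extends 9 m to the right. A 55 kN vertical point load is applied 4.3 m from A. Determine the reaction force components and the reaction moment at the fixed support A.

ΣF_x = 0: A_x = 0.
ΣF_y = 0: A_y − 55 = 0 → A_y = 55.00 kN.
ΣM about A: M_A − 55·4.3 = 0 → M_A = 236.5 kN·m.

A_x = 0, A_y = 55.00 kN, M_A = 236.5 kN·m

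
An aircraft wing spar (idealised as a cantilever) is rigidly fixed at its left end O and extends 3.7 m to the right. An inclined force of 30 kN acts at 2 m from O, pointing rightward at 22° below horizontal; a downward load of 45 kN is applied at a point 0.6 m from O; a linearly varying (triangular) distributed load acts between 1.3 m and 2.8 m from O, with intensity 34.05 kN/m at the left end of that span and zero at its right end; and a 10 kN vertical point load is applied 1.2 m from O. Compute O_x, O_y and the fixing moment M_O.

Resultant of the triangular load: ½ × 34.05 × 1.5 = 25.5375 kN, acting at 1.8 m from O (one-third of the span from the peak).
ΣF_x = 0: O_x + 30·cos22° = 0 → O_x = -27.82 kN.
ΣF_y = 0: O_y − 30·sin22° − 45 − ½·34.05·1.5 − 10 = 0 → O_y = 91.78 kN.
ΣM about O: M_O − 30·sin22°·2 − 45·0.6 − (½·34.05·1.5)·1.8 − 10·1.2 = 0 → M_O = 107.4 kN·m.

O_x = -27.82 kN, O_y = 91.78 kN, M_O = 107.4 kN·m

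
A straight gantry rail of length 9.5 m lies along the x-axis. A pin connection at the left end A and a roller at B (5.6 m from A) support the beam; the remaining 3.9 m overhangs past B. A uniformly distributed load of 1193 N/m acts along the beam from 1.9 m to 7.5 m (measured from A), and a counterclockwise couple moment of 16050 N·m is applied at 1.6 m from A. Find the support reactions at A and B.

A_x = 0, A_y = 3940 N, B_y = 2741 N

Resultant of the distributed load: 1193 × 5.6 = 6680.8 N at 4.7 m from A.
Taking moments about A: B_y·5.6 − (1193·5.6)·4.7 + 16050 = 0 → B_y = 15349.76/5.6 = 2741.03 ≈ 2741 N.
ΣF_y = 0: A_y + 2741.03 − 1193·5.6 = 0 → A_y = 3940 N.
ΣF_x = 0: no horizontal applied forces, so A_x = 0.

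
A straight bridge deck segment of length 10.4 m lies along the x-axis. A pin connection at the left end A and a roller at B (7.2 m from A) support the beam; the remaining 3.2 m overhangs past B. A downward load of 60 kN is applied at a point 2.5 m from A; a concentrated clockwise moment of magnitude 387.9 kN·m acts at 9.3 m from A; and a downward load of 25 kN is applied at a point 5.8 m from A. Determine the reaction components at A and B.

Moments about A: B_y·7.2 − 60·2.5 − 387.9 − 25·5.8 = 0 → B_y = 682.9/7.2 = 94.8472 ≈ 94.85 kN.
ΣF_y = 0: A_y + 94.8472 − 60 − 25 = 0 → A_y = -9.847 kN.
ΣF_x = 0: no horizontal applied forces, so A_x = 0.

A_x = 0, A_y = -9.847 kN, B_y = 94.85 kN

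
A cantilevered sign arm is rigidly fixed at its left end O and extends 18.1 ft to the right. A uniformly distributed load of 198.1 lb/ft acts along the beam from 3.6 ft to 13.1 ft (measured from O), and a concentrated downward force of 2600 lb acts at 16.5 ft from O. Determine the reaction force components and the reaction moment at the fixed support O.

Resultant of the distributed load: 198.1 × 9.5 = 1881.95 lb at 8.35 ft from O.
ΣF_x = 0: O_x = 0.
ΣF_y = 0: O_y − 198.1·9.5 − 2600 = 0 → O_y = 4482 lb.
ΣM about O: M_O − (198.1·9.5)·8.35 − 2600·16.5 = 0 → M_O = 58610 lb·ft.

O_x = 0, O_y = 4482 lb, M_O = 58610 lb·ft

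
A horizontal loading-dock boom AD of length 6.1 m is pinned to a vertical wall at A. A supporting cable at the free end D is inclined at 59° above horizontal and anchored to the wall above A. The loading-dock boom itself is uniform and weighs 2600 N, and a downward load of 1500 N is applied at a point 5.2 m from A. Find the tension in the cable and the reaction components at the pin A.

T = 3008 N, A_x = 1549 N, A_y = 1521 N

ΣM about A: T·sin59°·6.1 − 2600·3.05 − 1500·5.2 = 0 → T = 15730/(6.1·0.857167) = 3008.39 ≈ 3008 N.
ΣF_x = 0: A_x − T·cos59° = 0 → A_x = 3008.39 × 0.515038 = 1549 N.
ΣF_y = 0: A_y + T·sin59° − 2600 − 1500 = 0 → A_y = 4100 − 3008.39 × 0.857167 = 1521 N.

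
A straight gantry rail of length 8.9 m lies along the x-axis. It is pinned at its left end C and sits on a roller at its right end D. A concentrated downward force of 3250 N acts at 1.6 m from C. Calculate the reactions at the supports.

C_x = 0, C_y = 2666 N, D_y = 584.3 N

Taking moments about C: D_y·8.9 − 3250·1.6 = 0 → D_y = 5200/8.9 = 584.27 ≈ 584.3 N.
ΣF_y = 0: C_y + 584.27 − 3250 = 0 → C_y = 2666 N.
ΣF_x = 0: no horizontal applied forces, so C_x = 0.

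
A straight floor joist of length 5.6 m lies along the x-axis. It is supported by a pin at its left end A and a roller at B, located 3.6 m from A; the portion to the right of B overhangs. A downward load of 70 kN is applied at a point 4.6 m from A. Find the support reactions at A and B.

ΣM about A: B_y·3.6 − 70·4.6 = 0 → B_y = 322/3.6 = 89.4444 ≈ 89.44 kN.
ΣF_y = 0: A_y + 89.4444 − 70 = 0 → A_y = -19.44 kN.
ΣF_x = 0: no horizontal applied forces, so A_x = 0.

A_x = 0, A_y = -19.44 kN, B_y = 89.44 kN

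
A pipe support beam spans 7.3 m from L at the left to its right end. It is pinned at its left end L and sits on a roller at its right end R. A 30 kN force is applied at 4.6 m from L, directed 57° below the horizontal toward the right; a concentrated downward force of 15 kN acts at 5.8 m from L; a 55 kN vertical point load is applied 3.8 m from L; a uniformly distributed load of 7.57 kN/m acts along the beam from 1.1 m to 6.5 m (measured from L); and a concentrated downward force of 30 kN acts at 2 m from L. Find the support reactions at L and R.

L_x = -16.34 kN, L_y = 80.14 kN, R_y = 85.90 kN

Resultant of the distributed load: 7.57 × 5.4 = 40.878 kN at 3.8 m from L.
Taking moments about L: R_y·7.3 − 30·sin57°·4.6 − 15·5.8 − 55·3.8 − (7.57·5.4)·3.8 − 30·2 = 0 → R_y = 627.073/7.3 = 85.9004 ≈ 85.90 kN.
ΣF_y = 0: L_y + 85.9004 − 30·sin57° − 15 − 55 − 7.57·5.4 − 30 = 0 → L_y = 80.14 kN.
ΣF_x = 0: L_x + 30·cos57° = 0 → L_x = -16.34 kN.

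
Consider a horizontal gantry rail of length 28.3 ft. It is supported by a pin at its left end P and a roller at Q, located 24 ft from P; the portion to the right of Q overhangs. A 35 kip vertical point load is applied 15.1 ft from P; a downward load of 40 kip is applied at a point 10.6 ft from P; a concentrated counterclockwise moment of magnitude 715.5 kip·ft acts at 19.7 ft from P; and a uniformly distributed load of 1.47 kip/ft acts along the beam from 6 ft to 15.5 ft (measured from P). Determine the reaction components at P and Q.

Resultant of the distributed load: 1.47 × 9.5 = 13.965 kip at 10.75 ft from P.
ΣM about P: Q_y·24 − 35·15.1 − 40·10.6 + 715.5 − (1.47·9.5)·10.75 = 0 → Q_y = 387.12375/24 = 16.1302 ≈ 16.13 kip.
ΣF_y = 0: P_y + 16.1302 − 35 − 40 − 1.47·9.5 = 0 → P_y = 72.83 kip.
ΣF_x = 0: no horizontal applied forces, so P_x = 0.

P_x = 0, P_y = 72.83 kip, Q_y = 16.13 kip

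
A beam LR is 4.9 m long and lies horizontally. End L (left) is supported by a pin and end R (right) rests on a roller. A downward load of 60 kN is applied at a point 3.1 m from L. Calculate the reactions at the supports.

Moments about L: R_y·4.9 − 60·3.1 = 0 → R_y = 186/4.9 = 37.9592 ≈ 37.96 kN.
ΣF_y = 0: L_y + 37.9592 − 60 = 0 → L_y = 22.04 kN.
ΣF_x = 0: no horizontal applied forces, so L_x = 0.

L_x = 0, L_y = 22.04 kN, R_y = 37.96 kN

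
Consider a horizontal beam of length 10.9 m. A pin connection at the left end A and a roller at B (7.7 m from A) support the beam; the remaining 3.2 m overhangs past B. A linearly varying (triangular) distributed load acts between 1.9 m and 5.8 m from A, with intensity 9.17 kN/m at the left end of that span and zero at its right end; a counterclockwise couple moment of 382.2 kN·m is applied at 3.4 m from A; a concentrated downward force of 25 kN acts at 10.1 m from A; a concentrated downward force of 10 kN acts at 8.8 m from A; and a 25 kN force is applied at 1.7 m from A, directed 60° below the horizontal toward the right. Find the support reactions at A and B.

Resultant of the triangular load: ½ × 9.17 × 3.9 = 17.8815 kN, acting at 3.2 m from A (one-third of the span from the peak).
ΣM about A: B_y·7.7 − (½·9.17·3.9)·3.2 + 382.2 − 25·10.1 − 10·8.8 − 25·sin60°·1.7 = 0 → B_y = 52.3269/7.7 = 6.7957 ≈ 6.796 kN.
ΣF_y = 0: A_y + 6.7957 − ½·9.17·3.9 − 25 − 10 − 25·sin60° = 0 → A_y = 67.74 kN.
ΣF_x = 0: A_x + 25·cos60° = 0 → A_x = -12.50 kN.

A_x = -12.50 kN, A_y = 67.74 kN, B_y = 6.796 kN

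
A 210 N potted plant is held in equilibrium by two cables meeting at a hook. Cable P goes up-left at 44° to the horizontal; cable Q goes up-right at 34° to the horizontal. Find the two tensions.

ΣF_x = 0: −T_P·cos44° + T_Q·cos34° = 0 → T_Q = 0.867681·T_P.
ΣF_y = 0: T_P·sin44° + T_Q·sin34° = 210.
Substitute: T_P·(0.694658 + 0.867681·0.559193) = 210 → T_P = 177.987 ≈ 178.0 N.
Then T_Q = 0.867681 × 177.987 = 154.4 N.

T_P = 178.0 N, T_Q = 154.4 N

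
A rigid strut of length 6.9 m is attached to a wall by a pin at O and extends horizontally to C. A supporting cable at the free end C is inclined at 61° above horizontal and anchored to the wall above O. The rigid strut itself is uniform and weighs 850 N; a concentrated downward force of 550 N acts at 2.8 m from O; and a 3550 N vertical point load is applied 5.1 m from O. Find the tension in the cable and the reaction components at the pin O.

ΣM about O: T·sin61°·6.9 − 850·3.45 − 550·2.8 − 3550·5.1 = 0 → T = 22577.5/(6.9·0.87462) = 3741.17 ≈ 3741 N.
ΣF_x = 0: O_x − T·cos61° = 0 → O_x = 3741.17 × 0.48481 = 1814 N.
ΣF_y = 0: O_y + T·sin61° − 850 − 550 − 3550 = 0 → O_y = 4950 − 3741.17 × 0.87462 = 1678 N.

T = 3741 N, O_x = 1814 N, O_y = 1678 N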